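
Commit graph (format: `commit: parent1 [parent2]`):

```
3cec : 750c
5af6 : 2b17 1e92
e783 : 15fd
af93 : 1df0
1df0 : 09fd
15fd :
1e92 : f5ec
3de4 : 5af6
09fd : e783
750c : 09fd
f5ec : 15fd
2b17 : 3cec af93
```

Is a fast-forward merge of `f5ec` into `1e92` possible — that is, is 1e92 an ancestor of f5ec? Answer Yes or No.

A fast-forward from 1e92 to f5ec is possible iff 1e92 is an ancestor of f5ec.
Ancestors of f5ec: {15fd, f5ec}.
1e92 is not among them, so fast-forward is not possible.

No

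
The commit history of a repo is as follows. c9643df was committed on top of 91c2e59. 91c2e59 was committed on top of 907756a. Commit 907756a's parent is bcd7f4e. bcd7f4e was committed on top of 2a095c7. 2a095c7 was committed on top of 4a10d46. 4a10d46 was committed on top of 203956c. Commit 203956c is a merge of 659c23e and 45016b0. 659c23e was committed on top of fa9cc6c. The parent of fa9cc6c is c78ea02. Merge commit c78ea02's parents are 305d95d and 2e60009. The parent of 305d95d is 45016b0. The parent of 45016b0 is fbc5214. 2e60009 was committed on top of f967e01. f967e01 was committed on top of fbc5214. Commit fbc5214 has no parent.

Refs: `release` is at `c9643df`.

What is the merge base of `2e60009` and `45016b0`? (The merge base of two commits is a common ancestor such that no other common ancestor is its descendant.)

Ancestors of 2e60009: {2e60009, f967e01, fbc5214}.
Ancestors of 45016b0: {45016b0, fbc5214}.
Common ancestors: {fbc5214}.
The only common ancestor is fbc5214, so it is the merge base.

fbc5214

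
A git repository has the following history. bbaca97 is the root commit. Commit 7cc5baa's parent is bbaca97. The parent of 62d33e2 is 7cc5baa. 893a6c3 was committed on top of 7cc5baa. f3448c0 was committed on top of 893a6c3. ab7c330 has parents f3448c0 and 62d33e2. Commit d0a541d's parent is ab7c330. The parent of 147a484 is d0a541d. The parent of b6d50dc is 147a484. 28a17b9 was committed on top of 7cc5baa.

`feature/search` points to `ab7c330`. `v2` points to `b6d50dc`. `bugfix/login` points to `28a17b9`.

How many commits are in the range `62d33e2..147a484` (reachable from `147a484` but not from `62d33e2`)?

Reachable from 147a484: {147a484, 62d33e2, 7cc5baa, 893a6c3, ab7c330, bbaca97, d0a541d, f3448c0}.
Reachable from 62d33e2: {62d33e2, 7cc5baa, bbaca97}.
In 147a484's history but not 62d33e2's: {147a484, 893a6c3, ab7c330, d0a541d, f3448c0} — 5 commits.

5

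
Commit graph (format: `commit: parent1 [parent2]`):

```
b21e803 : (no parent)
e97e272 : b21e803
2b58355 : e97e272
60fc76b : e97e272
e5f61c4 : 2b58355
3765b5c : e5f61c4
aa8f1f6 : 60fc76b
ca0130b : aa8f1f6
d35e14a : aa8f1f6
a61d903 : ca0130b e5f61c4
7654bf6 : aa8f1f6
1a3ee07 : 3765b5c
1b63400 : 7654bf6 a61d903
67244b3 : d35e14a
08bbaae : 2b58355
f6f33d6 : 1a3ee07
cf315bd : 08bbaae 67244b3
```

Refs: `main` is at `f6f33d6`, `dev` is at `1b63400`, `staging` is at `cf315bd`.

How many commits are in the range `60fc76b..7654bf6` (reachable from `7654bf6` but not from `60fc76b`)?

2

Reachable from 7654bf6: {60fc76b, 7654bf6, aa8f1f6, b21e803, e97e272}.
Reachable from 60fc76b: {60fc76b, b21e803, e97e272}.
In 7654bf6's history but not 60fc76b's: {7654bf6, aa8f1f6} — 2 commits.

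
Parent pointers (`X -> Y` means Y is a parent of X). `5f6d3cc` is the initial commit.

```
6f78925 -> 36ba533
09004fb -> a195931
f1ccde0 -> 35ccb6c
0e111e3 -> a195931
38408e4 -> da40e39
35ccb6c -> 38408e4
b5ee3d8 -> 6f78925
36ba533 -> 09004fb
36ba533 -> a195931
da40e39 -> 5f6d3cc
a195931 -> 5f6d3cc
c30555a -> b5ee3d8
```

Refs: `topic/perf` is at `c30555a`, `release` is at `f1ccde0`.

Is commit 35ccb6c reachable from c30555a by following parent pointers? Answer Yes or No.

Ancestors of c30555a: {09004fb, 36ba533, 5f6d3cc, 6f78925, a195931, b5ee3d8, c30555a}.
35ccb6c is not in that set, so it is not an ancestor of c30555a.

No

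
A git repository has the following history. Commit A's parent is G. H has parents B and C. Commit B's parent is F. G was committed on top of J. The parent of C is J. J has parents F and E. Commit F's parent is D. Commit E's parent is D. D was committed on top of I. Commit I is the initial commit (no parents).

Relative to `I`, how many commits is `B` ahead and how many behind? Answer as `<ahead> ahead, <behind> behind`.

3 ahead, 0 behind

Reachable from B: {B, D, F, I}.
Reachable from I: {I}.
Only in B's history (ahead): {B, D, F} — 3.
Only in I's history (behind): {} — 0.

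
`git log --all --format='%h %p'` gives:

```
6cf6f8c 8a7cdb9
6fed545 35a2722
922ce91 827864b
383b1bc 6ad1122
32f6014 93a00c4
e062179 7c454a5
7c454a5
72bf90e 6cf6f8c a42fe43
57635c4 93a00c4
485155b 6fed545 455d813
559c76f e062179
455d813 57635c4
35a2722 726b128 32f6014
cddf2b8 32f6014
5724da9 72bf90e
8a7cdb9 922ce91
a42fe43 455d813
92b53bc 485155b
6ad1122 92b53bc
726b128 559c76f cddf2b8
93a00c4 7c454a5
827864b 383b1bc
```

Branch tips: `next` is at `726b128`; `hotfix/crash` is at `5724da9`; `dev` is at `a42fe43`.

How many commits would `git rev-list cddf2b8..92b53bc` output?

Reachable from 92b53bc: {32f6014, 35a2722, 455d813, 485155b, 559c76f, 57635c4, 6fed545, 726b128, 7c454a5, 92b53bc, 93a00c4, cddf2b8, e062179}.
Reachable from cddf2b8: {32f6014, 7c454a5, 93a00c4, cddf2b8}.
In 92b53bc's history but not cddf2b8's: {35a2722, 455d813, 485155b, 559c76f, 57635c4, 6fed545, 726b128, 92b53bc, e062179} — 9 commits.

9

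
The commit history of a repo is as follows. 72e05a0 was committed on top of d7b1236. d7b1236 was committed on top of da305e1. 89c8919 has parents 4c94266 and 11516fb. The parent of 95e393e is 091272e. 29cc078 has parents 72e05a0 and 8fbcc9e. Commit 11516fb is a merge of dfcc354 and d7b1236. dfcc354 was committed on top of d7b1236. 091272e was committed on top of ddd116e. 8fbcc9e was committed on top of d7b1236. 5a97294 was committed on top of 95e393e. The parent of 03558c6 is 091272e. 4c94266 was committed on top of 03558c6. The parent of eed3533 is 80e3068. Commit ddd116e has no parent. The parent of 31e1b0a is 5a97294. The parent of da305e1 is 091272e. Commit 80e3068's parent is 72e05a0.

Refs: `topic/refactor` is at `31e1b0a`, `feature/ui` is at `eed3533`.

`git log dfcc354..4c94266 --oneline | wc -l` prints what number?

2

Reachable from 4c94266: {03558c6, 091272e, 4c94266, ddd116e}.
Reachable from dfcc354: {091272e, d7b1236, da305e1, ddd116e, dfcc354}.
In 4c94266's history but not dfcc354's: {03558c6, 4c94266} — 2 commits.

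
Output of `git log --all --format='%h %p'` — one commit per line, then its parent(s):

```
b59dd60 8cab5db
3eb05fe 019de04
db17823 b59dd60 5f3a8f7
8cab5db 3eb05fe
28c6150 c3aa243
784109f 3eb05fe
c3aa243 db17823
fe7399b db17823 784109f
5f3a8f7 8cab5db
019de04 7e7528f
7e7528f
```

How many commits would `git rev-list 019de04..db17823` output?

Reachable from db17823: {019de04, 3eb05fe, 5f3a8f7, 7e7528f, 8cab5db, b59dd60, db17823}.
Reachable from 019de04: {019de04, 7e7528f}.
In db17823's history but not 019de04's: {3eb05fe, 5f3a8f7, 8cab5db, b59dd60, db17823} — 5 commits.

5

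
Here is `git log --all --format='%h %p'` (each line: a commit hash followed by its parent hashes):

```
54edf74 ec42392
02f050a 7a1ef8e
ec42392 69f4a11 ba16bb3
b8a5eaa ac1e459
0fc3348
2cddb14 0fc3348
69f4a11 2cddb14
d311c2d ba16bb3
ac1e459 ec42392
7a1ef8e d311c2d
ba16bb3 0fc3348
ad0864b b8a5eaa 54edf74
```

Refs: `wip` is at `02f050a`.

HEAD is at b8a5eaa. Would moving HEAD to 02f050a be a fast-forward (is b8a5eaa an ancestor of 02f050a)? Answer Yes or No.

No

A fast-forward from b8a5eaa to 02f050a is possible iff b8a5eaa is an ancestor of 02f050a.
Ancestors of 02f050a: {02f050a, 0fc3348, 7a1ef8e, ba16bb3, d311c2d}.
b8a5eaa is not among them, so fast-forward is not possible.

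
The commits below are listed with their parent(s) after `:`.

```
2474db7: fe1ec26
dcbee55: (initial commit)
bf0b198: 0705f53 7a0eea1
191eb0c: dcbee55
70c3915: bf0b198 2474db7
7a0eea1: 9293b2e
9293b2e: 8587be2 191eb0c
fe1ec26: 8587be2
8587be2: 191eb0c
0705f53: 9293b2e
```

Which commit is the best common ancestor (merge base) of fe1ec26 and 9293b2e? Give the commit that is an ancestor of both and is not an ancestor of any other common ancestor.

8587be2

Ancestors of fe1ec26: {191eb0c, 8587be2, dcbee55, fe1ec26}.
Ancestors of 9293b2e: {191eb0c, 8587be2, 9293b2e, dcbee55}.
Common ancestors: {191eb0c, 8587be2, dcbee55}.
Among these, 8587be2 is not an ancestor of any other common ancestor — it is the merge base.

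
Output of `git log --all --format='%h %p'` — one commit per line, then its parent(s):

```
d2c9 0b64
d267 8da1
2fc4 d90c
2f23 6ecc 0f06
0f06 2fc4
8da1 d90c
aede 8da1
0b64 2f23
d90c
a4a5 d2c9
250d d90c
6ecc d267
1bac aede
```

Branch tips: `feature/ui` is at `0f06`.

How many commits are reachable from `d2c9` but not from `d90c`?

Reachable from d2c9: {0b64, 0f06, 2f23, 2fc4, 6ecc, 8da1, d267, d2c9, d90c}.
Reachable from d90c: {d90c}.
In d2c9's history but not d90c's: {0b64, 0f06, 2f23, 2fc4, 6ecc, 8da1, d267, d2c9} — 8 commits.

8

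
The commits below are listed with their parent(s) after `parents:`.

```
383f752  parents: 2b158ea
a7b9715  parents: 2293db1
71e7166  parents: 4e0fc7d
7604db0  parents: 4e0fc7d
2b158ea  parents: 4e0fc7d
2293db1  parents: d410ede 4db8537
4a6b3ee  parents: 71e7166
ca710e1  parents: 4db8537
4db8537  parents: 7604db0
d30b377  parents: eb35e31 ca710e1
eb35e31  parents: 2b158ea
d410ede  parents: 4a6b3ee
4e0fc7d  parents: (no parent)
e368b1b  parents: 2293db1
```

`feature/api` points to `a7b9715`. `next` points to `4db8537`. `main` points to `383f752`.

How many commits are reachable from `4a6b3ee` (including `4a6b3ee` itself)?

3

Walking parent pointers from 4a6b3ee: reachable set = {4a6b3ee, 4e0fc7d, 71e7166}.
That is 3 commits.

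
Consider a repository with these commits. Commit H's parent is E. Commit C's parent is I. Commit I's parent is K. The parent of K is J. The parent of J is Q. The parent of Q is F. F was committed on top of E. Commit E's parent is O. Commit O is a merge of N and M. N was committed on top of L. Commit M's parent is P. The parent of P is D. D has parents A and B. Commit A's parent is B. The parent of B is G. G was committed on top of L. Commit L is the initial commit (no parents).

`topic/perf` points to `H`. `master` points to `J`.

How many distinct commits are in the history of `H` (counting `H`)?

Walking parent pointers from H: reachable set = {A, B, D, E, G, H, L, M, N, O, P}.
That is 11 commits.

11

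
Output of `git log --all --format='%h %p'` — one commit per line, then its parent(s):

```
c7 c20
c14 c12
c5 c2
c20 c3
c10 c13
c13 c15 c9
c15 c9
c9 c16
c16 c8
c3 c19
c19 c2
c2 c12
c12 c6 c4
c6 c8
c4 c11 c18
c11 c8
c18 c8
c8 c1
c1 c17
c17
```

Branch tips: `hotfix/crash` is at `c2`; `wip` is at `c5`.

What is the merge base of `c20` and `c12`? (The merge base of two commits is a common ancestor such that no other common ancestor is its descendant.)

c12

Ancestors of c20: {c1, c11, c12, c17, c18, c19, c2, c20, c3, c4, c6, c8}.
Ancestors of c12: {c1, c11, c12, c17, c18, c4, c6, c8}.
Common ancestors: {c1, c11, c12, c17, c18, c4, c6, c8}.
Among these, c12 is not an ancestor of any other common ancestor — it is the merge base.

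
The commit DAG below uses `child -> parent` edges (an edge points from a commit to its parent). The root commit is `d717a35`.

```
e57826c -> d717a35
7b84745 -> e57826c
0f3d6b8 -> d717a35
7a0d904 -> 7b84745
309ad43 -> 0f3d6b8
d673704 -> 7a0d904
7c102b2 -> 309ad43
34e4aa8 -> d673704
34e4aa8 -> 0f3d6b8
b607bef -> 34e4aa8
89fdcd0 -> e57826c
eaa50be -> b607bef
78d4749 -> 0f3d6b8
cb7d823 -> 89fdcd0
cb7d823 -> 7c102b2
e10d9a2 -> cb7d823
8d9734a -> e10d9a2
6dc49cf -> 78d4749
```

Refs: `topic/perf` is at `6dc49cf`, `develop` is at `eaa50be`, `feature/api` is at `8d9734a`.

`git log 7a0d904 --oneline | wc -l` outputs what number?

4

Walking parent pointers from 7a0d904: reachable set = {7a0d904, 7b84745, d717a35, e57826c}.
That is 4 commits.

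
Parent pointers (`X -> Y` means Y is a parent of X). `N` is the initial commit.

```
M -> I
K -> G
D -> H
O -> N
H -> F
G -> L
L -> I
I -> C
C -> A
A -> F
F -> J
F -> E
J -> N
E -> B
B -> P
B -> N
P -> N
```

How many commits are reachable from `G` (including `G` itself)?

11

Walking parent pointers from G: reachable set = {A, B, C, E, F, G, I, J, L, N, P}.
That is 11 commits.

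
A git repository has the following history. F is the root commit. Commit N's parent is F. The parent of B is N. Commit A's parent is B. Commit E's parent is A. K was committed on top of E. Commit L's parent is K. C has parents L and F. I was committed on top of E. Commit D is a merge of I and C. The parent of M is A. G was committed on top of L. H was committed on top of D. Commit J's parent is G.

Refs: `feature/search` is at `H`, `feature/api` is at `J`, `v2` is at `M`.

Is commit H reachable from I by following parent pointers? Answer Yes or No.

Ancestors of I: {A, B, E, F, I, N}.
H is not in that set, so it is not an ancestor of I.

No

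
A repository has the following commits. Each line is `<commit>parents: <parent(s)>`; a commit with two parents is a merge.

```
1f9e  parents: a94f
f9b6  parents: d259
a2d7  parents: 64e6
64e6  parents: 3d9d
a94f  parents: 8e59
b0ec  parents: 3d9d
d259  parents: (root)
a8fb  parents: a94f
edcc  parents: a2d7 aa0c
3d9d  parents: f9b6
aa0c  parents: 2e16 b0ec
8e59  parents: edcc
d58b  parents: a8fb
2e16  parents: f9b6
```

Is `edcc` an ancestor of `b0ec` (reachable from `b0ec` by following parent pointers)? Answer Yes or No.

Ancestors of b0ec: {3d9d, b0ec, d259, f9b6}.
edcc is not in that set, so it is not an ancestor of b0ec.

No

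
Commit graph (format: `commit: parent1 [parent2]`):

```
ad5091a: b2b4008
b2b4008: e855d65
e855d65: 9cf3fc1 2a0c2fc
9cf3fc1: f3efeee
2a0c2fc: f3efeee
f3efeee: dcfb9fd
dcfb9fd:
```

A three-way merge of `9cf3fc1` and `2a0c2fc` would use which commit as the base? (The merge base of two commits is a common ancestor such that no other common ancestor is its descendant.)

Ancestors of 9cf3fc1: {9cf3fc1, dcfb9fd, f3efeee}.
Ancestors of 2a0c2fc: {2a0c2fc, dcfb9fd, f3efeee}.
Common ancestors: {dcfb9fd, f3efeee}.
Among these, f3efeee is not an ancestor of any other common ancestor — it is the merge base.

f3efeee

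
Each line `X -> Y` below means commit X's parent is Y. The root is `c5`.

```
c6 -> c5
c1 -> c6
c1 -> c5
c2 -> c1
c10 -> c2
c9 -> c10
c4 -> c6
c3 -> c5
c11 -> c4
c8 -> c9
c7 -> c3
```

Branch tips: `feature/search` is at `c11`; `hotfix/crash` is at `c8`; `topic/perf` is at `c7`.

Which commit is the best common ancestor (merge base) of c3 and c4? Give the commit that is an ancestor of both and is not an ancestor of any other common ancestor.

Ancestors of c3: {c3, c5}.
Ancestors of c4: {c4, c5, c6}.
Common ancestors: {c5}.
The only common ancestor is c5, so it is the merge base.

c5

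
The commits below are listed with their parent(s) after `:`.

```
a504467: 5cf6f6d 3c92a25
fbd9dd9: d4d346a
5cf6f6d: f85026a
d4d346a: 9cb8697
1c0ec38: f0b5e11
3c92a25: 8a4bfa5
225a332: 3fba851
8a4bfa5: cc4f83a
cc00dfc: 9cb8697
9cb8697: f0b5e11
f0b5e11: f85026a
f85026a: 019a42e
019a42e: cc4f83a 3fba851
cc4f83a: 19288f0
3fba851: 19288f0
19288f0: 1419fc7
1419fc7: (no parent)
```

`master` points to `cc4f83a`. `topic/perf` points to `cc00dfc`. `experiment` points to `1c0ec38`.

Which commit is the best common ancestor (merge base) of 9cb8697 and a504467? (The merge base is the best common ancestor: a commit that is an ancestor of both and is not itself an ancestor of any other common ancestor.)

Ancestors of 9cb8697: {019a42e, 1419fc7, 19288f0, 3fba851, 9cb8697, cc4f83a, f0b5e11, f85026a}.
Ancestors of a504467: {019a42e, 1419fc7, 19288f0, 3c92a25, 3fba851, 5cf6f6d, 8a4bfa5, a504467, cc4f83a, f85026a}.
Common ancestors: {019a42e, 1419fc7, 19288f0, 3fba851, cc4f83a, f85026a}.
Among these, f85026a is not an ancestor of any other common ancestor — it is the merge base.

f85026a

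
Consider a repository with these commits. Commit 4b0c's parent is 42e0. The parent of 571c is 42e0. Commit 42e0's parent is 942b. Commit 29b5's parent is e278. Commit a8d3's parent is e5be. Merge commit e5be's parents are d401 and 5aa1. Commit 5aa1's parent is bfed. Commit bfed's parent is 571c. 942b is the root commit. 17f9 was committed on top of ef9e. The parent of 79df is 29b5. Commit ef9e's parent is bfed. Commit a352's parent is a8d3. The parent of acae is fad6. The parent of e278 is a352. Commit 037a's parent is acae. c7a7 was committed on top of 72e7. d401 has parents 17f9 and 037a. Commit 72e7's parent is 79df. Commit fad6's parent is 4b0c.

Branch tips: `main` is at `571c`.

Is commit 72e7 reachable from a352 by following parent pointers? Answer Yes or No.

No

Ancestors of a352: {037a, 17f9, 42e0, 4b0c, 571c, 5aa1, 942b, a352, a8d3, acae, bfed, d401, e5be, ef9e, fad6}.
72e7 is not in that set, so it is not an ancestor of a352.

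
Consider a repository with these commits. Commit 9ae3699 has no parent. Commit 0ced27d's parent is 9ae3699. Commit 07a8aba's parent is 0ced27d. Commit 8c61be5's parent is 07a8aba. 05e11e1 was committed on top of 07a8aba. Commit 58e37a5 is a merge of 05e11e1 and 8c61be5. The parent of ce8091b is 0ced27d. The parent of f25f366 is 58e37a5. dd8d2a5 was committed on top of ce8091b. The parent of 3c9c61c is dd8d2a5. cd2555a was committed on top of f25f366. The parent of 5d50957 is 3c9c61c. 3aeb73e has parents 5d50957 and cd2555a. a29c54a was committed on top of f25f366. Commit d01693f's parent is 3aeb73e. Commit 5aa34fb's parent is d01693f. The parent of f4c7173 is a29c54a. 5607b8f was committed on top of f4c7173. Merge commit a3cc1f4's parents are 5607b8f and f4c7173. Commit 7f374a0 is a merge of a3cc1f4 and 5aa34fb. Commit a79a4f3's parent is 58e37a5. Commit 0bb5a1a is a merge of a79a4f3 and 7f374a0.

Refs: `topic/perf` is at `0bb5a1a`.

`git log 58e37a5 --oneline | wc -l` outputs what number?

6

Walking parent pointers from 58e37a5: reachable set = {05e11e1, 07a8aba, 0ced27d, 58e37a5, 8c61be5, 9ae3699}.
That is 6 commits.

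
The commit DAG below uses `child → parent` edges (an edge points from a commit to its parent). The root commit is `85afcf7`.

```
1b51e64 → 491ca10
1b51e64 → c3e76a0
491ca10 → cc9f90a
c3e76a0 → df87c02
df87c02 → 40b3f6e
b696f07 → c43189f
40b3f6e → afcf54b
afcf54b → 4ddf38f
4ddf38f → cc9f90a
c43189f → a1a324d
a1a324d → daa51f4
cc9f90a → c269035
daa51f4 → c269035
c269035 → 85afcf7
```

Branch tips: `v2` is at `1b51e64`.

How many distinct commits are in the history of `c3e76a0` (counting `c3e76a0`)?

8

Walking parent pointers from c3e76a0: reachable set = {40b3f6e, 4ddf38f, 85afcf7, afcf54b, c269035, c3e76a0, cc9f90a, df87c02}.
That is 8 commits.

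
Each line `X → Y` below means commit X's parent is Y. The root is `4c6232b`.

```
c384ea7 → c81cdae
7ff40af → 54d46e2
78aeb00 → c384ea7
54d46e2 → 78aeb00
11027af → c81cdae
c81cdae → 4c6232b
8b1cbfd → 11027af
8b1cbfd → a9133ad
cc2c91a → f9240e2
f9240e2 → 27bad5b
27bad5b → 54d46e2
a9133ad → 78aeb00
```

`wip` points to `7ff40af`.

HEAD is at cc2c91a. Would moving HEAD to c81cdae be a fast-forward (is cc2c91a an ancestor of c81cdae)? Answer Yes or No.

No

A fast-forward from cc2c91a to c81cdae is possible iff cc2c91a is an ancestor of c81cdae.
Ancestors of c81cdae: {4c6232b, c81cdae}.
cc2c91a is not among them, so fast-forward is not possible.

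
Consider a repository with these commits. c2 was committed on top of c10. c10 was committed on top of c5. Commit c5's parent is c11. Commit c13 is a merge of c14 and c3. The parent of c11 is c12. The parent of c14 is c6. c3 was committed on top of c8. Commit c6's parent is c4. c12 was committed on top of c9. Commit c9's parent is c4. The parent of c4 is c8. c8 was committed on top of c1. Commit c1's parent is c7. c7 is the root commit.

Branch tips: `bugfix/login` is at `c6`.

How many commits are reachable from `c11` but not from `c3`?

4

Reachable from c11: {c1, c11, c12, c4, c7, c8, c9}.
Reachable from c3: {c1, c3, c7, c8}.
In c11's history but not c3's: {c11, c12, c4, c9} — 4 commits.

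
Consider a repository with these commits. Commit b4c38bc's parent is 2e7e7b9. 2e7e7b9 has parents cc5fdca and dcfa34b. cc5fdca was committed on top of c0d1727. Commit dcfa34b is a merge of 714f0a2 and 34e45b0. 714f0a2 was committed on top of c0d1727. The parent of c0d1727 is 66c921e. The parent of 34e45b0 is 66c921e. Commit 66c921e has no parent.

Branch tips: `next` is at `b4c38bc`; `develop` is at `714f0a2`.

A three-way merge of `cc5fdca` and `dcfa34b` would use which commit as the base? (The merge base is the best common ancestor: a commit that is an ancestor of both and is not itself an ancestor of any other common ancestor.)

c0d1727

Ancestors of cc5fdca: {66c921e, c0d1727, cc5fdca}.
Ancestors of dcfa34b: {34e45b0, 66c921e, 714f0a2, c0d1727, dcfa34b}.
Common ancestors: {66c921e, c0d1727}.
Among these, c0d1727 is not an ancestor of any other common ancestor — it is the merge base.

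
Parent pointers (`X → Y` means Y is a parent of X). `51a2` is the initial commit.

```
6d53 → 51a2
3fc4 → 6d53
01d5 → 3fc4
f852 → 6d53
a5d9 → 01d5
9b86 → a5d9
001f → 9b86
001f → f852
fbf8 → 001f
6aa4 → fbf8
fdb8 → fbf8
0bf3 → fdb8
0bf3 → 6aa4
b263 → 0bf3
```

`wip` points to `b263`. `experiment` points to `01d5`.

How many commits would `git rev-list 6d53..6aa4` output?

8

Reachable from 6aa4: {001f, 01d5, 3fc4, 51a2, 6aa4, 6d53, 9b86, a5d9, f852, fbf8}.
Reachable from 6d53: {51a2, 6d53}.
In 6aa4's history but not 6d53's: {001f, 01d5, 3fc4, 6aa4, 9b86, a5d9, f852, fbf8} — 8 commits.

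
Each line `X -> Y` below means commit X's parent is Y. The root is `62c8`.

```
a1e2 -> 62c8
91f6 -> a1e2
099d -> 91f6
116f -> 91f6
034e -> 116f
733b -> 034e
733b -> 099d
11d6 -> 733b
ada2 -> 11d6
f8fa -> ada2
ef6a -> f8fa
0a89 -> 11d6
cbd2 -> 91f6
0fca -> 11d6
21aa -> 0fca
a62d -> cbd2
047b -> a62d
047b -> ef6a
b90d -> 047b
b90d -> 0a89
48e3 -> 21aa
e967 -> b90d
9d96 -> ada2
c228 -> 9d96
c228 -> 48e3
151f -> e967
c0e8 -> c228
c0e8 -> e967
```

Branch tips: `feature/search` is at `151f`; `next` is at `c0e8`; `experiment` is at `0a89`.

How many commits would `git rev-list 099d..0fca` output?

5

Reachable from 0fca: {034e, 099d, 0fca, 116f, 11d6, 62c8, 733b, 91f6, a1e2}.
Reachable from 099d: {099d, 62c8, 91f6, a1e2}.
In 0fca's history but not 099d's: {034e, 0fca, 116f, 11d6, 733b} — 5 commits.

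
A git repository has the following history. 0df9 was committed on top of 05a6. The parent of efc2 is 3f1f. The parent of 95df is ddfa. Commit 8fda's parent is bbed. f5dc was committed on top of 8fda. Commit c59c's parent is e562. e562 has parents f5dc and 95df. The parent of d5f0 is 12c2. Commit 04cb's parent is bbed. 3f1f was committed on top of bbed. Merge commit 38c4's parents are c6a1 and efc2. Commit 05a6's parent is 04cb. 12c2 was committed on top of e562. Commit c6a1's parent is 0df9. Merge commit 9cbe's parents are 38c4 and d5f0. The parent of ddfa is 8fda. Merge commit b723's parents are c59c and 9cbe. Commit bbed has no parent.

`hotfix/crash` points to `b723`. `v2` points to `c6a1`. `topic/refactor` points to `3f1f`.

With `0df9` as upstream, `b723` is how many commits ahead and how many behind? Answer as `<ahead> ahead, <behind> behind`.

Reachable from b723: {04cb, 05a6, 0df9, 12c2, 38c4, 3f1f, 8fda, 95df, 9cbe, b723, bbed, c59c, c6a1, d5f0, ddfa, e562, efc2, f5dc}.
Reachable from 0df9: {04cb, 05a6, 0df9, bbed}.
Only in b723's history (ahead): {12c2, 38c4, 3f1f, 8fda, 95df, 9cbe, b723, c59c, c6a1, d5f0, ddfa, e562, efc2, f5dc} — 14.
Only in 0df9's history (behind): {} — 0.

14 ahead, 0 behind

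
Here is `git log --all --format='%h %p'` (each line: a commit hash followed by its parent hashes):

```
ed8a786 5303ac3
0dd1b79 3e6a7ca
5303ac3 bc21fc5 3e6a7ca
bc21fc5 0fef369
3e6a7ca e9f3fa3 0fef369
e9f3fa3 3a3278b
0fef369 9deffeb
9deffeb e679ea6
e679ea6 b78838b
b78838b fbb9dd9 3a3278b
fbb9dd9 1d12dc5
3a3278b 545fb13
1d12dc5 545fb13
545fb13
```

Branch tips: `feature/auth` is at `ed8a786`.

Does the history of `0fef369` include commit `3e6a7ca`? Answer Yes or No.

No

Ancestors of 0fef369: {0fef369, 1d12dc5, 3a3278b, 545fb13, 9deffeb, b78838b, e679ea6, fbb9dd9}.
3e6a7ca is not in that set, so it is not an ancestor of 0fef369.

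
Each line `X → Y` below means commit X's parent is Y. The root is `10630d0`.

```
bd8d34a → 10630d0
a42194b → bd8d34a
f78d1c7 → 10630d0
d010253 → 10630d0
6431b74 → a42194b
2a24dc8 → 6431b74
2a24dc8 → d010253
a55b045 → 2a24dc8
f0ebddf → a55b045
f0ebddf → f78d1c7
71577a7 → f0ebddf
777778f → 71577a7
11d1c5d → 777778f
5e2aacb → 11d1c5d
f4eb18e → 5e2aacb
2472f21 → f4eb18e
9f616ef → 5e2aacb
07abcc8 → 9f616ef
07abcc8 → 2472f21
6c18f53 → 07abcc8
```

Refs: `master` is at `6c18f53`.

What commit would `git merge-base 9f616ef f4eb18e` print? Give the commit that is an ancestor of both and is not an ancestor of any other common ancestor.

5e2aacb

Ancestors of 9f616ef: {10630d0, 11d1c5d, 2a24dc8, 5e2aacb, 6431b74, 71577a7, 777778f, 9f616ef, a42194b, a55b045, bd8d34a, d010253, f0ebddf, f78d1c7}.
Ancestors of f4eb18e: {10630d0, 11d1c5d, 2a24dc8, 5e2aacb, 6431b74, 71577a7, 777778f, a42194b, a55b045, bd8d34a, d010253, f0ebddf, f4eb18e, f78d1c7}.
Common ancestors: {10630d0, 11d1c5d, 2a24dc8, 5e2aacb, 6431b74, 71577a7, 777778f, a42194b, a55b045, bd8d34a, d010253, f0ebddf, f78d1c7}.
Among these, 5e2aacb is not an ancestor of any other common ancestor — it is the merge base.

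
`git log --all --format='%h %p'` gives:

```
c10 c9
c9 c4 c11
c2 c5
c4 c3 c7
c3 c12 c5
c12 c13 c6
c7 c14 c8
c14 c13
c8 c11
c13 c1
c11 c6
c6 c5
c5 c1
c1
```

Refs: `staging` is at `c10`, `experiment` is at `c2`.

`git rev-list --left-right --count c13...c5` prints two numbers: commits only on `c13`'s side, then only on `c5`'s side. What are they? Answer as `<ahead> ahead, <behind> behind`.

1 ahead, 1 behind

Reachable from c13: {c1, c13}.
Reachable from c5: {c1, c5}.
Only in c13's history (ahead): {c13} — 1.
Only in c5's history (behind): {c5} — 1.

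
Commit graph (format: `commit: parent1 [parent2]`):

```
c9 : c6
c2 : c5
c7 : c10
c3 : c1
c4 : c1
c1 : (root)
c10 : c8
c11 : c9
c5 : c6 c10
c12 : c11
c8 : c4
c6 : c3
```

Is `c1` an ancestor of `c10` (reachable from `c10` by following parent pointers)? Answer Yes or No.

Ancestors of c10 (commits reachable by following parents): {c1, c10, c4, c8}.
c1 is in that set, so it is an ancestor of c10.

Yes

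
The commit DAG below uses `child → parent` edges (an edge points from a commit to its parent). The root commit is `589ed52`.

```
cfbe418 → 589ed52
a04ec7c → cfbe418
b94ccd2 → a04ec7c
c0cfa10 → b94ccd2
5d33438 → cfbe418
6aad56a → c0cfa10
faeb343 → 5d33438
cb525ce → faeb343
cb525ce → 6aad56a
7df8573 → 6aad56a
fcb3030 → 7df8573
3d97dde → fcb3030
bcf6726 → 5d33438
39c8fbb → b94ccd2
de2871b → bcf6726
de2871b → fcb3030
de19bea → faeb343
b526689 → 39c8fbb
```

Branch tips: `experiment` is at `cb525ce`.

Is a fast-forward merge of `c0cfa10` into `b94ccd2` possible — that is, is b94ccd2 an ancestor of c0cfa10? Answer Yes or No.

Yes

A fast-forward from b94ccd2 to c0cfa10 is possible iff b94ccd2 is an ancestor of c0cfa10.
Ancestors of c0cfa10: {589ed52, a04ec7c, b94ccd2, c0cfa10, cfbe418}.
b94ccd2 is among them, so fast-forward is possible.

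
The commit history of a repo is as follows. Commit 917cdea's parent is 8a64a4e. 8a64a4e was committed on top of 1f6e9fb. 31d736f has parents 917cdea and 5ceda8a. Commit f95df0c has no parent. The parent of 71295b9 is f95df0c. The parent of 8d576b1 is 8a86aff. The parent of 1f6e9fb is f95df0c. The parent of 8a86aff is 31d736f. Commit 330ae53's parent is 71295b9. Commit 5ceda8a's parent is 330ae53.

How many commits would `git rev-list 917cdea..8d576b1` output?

Reachable from 8d576b1: {1f6e9fb, 31d736f, 330ae53, 5ceda8a, 71295b9, 8a64a4e, 8a86aff, 8d576b1, 917cdea, f95df0c}.
Reachable from 917cdea: {1f6e9fb, 8a64a4e, 917cdea, f95df0c}.
In 8d576b1's history but not 917cdea's: {31d736f, 330ae53, 5ceda8a, 71295b9, 8a86aff, 8d576b1} — 6 commits.

6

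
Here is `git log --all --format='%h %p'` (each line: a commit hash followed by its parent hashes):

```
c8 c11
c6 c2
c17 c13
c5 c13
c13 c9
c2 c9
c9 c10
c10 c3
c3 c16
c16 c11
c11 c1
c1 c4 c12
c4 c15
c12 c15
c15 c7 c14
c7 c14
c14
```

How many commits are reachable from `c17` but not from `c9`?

Reachable from c17: {c1, c10, c11, c12, c13, c14, c15, c16, c17, c3, c4, c7, c9}.
Reachable from c9: {c1, c10, c11, c12, c14, c15, c16, c3, c4, c7, c9}.
In c17's history but not c9's: {c13, c17} — 2 commits.

2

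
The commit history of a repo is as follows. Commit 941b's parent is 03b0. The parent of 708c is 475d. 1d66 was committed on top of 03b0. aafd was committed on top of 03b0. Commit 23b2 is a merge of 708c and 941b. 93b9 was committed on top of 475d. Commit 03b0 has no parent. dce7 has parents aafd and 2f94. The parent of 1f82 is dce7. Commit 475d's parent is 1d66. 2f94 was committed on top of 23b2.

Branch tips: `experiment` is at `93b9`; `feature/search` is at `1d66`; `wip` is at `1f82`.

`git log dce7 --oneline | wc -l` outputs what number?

Walking parent pointers from dce7: reachable set = {03b0, 1d66, 23b2, 2f94, 475d, 708c, 941b, aafd, dce7}.
That is 9 commits.

9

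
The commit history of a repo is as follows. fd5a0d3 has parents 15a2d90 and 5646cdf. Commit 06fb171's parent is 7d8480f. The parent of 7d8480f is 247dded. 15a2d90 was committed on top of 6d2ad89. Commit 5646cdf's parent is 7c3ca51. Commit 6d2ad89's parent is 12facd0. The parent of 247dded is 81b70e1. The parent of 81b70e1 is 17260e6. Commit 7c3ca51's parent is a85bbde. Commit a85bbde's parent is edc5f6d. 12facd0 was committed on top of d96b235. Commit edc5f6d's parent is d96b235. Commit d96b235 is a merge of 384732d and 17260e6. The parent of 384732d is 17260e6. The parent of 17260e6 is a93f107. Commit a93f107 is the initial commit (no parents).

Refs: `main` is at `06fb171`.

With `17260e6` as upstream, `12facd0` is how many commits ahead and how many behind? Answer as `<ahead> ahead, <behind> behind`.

Reachable from 12facd0: {12facd0, 17260e6, 384732d, a93f107, d96b235}.
Reachable from 17260e6: {17260e6, a93f107}.
Only in 12facd0's history (ahead): {12facd0, 384732d, d96b235} — 3.
Only in 17260e6's history (behind): {} — 0.

3 ahead, 0 behind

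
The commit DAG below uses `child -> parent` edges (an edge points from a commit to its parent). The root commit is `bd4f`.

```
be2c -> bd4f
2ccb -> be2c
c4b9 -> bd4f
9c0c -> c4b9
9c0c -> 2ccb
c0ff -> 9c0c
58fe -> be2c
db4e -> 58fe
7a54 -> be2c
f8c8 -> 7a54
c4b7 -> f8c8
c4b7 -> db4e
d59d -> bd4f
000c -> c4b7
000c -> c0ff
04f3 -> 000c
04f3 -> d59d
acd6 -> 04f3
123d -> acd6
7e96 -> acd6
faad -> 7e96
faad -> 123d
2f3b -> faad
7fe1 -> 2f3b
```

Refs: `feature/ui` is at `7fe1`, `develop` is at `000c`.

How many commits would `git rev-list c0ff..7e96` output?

Reachable from 7e96: {000c, 04f3, 2ccb, 58fe, 7a54, 7e96, 9c0c, acd6, bd4f, be2c, c0ff, c4b7, c4b9, d59d, db4e, f8c8}.
Reachable from c0ff: {2ccb, 9c0c, bd4f, be2c, c0ff, c4b9}.
In 7e96's history but not c0ff's: {000c, 04f3, 58fe, 7a54, 7e96, acd6, c4b7, d59d, db4e, f8c8} — 10 commits.

10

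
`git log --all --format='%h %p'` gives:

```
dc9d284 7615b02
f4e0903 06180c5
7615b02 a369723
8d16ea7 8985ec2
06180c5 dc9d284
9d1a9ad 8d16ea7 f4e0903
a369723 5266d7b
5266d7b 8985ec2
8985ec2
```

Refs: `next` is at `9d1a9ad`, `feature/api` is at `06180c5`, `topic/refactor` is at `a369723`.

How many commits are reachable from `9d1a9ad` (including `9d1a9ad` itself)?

Walking parent pointers from 9d1a9ad: reachable set = {06180c5, 5266d7b, 7615b02, 8985ec2, 8d16ea7, 9d1a9ad, a369723, dc9d284, f4e0903}.
That is 9 commits.

9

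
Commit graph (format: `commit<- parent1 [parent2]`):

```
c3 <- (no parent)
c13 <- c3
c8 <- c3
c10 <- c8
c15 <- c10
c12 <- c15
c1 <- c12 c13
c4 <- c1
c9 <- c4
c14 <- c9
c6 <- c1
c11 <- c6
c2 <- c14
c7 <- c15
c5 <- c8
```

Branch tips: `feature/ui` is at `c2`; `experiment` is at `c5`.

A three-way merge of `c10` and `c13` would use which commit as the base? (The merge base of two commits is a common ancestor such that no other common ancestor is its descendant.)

c3

Ancestors of c10: {c10, c3, c8}.
Ancestors of c13: {c13, c3}.
Common ancestors: {c3}.
The only common ancestor is c3, so it is the merge base.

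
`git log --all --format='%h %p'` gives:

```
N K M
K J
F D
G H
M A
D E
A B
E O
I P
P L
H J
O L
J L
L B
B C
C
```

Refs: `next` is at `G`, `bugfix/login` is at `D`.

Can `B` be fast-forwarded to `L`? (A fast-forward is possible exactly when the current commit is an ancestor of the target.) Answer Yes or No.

A fast-forward from B to L is possible iff B is an ancestor of L.
Ancestors of L: {B, C, L}.
B is among them, so fast-forward is possible.

Yes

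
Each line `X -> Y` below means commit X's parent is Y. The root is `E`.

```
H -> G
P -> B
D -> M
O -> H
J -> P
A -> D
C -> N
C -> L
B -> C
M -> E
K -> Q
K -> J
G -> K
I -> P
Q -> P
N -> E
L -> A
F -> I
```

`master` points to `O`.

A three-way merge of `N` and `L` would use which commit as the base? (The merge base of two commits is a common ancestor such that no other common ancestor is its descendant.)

E

Ancestors of N: {E, N}.
Ancestors of L: {A, D, E, L, M}.
Common ancestors: {E}.
The only common ancestor is E, so it is the merge base.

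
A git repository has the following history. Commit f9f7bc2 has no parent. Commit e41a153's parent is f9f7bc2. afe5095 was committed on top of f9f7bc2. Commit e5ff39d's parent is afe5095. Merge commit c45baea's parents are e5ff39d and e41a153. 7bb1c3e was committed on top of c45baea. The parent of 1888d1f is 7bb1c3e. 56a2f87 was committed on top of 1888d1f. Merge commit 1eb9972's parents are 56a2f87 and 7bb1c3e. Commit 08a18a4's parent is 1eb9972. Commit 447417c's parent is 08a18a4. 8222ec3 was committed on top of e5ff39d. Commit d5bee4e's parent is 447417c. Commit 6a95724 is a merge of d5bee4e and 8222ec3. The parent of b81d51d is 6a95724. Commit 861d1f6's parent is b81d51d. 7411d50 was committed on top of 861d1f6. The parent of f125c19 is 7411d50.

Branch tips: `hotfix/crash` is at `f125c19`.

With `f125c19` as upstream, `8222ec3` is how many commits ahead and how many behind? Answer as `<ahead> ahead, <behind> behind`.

0 ahead, 14 behind

Reachable from 8222ec3: {8222ec3, afe5095, e5ff39d, f9f7bc2}.
Reachable from f125c19: {08a18a4, 1888d1f, 1eb9972, 447417c, 56a2f87, 6a95724, 7411d50, 7bb1c3e, 8222ec3, 861d1f6, afe5095, b81d51d, c45baea, d5bee4e, e41a153, e5ff39d, f125c19, f9f7bc2}.
Only in 8222ec3's history (ahead): {} — 0.
Only in f125c19's history (behind): {08a18a4, 1888d1f, 1eb9972, 447417c, 56a2f87, 6a95724, 7411d50, 7bb1c3e, 861d1f6, b81d51d, c45baea, d5bee4e, e41a153, f125c19} — 14.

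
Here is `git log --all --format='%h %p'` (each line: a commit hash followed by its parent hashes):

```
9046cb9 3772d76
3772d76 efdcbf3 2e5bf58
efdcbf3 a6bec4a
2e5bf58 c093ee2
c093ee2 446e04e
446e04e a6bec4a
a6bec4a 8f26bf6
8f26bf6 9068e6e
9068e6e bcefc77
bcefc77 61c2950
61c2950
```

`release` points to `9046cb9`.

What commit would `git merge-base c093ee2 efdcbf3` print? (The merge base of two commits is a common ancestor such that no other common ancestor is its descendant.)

a6bec4a

Ancestors of c093ee2: {446e04e, 61c2950, 8f26bf6, 9068e6e, a6bec4a, bcefc77, c093ee2}.
Ancestors of efdcbf3: {61c2950, 8f26bf6, 9068e6e, a6bec4a, bcefc77, efdcbf3}.
Common ancestors: {61c2950, 8f26bf6, 9068e6e, a6bec4a, bcefc77}.
Among these, a6bec4a is not an ancestor of any other common ancestor — it is the merge base.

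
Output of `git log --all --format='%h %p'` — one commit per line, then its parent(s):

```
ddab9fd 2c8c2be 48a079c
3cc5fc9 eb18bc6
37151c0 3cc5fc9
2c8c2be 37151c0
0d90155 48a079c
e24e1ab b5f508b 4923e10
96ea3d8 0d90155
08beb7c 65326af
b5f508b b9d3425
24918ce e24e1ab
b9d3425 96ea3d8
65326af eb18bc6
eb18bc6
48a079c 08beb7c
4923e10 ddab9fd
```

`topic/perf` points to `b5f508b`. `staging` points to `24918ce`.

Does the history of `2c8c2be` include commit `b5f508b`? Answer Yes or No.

No

Ancestors of 2c8c2be: {2c8c2be, 37151c0, 3cc5fc9, eb18bc6}.
b5f508b is not in that set, so it is not an ancestor of 2c8c2be.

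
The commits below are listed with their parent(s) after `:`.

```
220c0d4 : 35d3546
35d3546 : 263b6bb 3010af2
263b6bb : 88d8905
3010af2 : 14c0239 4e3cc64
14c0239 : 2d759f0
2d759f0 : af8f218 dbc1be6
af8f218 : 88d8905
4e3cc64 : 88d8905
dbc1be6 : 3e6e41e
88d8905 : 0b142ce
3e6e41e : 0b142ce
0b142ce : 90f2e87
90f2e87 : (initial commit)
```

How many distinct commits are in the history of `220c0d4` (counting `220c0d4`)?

13

Walking parent pointers from 220c0d4: reachable set = {0b142ce, 14c0239, 220c0d4, 263b6bb, 2d759f0, 3010af2, 35d3546, 3e6e41e, 4e3cc64, 88d8905, 90f2e87, af8f218, dbc1be6}.
That is 13 commits.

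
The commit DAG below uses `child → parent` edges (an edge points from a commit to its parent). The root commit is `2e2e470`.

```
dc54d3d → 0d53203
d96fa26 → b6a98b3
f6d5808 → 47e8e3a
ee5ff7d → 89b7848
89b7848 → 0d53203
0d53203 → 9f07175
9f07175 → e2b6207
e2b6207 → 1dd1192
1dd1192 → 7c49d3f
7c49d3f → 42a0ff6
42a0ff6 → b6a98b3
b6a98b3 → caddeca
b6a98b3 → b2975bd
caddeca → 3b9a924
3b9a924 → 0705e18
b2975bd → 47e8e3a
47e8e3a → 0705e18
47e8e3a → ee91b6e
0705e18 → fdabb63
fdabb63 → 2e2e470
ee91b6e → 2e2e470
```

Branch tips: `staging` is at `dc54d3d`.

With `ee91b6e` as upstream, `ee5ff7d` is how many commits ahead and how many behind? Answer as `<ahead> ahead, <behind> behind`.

15 ahead, 0 behind

Reachable from ee5ff7d: {0705e18, 0d53203, 1dd1192, 2e2e470, 3b9a924, 42a0ff6, 47e8e3a, 7c49d3f, 89b7848, 9f07175, b2975bd, b6a98b3, caddeca, e2b6207, ee5ff7d, ee91b6e, fdabb63}.
Reachable from ee91b6e: {2e2e470, ee91b6e}.
Only in ee5ff7d's history (ahead): {0705e18, 0d53203, 1dd1192, 3b9a924, 42a0ff6, 47e8e3a, 7c49d3f, 89b7848, 9f07175, b2975bd, b6a98b3, caddeca, e2b6207, ee5ff7d, fdabb63} — 15.
Only in ee91b6e's history (behind): {} — 0.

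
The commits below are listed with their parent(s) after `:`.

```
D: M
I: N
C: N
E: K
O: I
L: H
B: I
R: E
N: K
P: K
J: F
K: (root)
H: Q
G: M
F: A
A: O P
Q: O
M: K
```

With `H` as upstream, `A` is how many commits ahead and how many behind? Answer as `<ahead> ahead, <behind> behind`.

Reachable from A: {A, I, K, N, O, P}.
Reachable from H: {H, I, K, N, O, Q}.
Only in A's history (ahead): {A, P} — 2.
Only in H's history (behind): {H, Q} — 2.

2 ahead, 2 behind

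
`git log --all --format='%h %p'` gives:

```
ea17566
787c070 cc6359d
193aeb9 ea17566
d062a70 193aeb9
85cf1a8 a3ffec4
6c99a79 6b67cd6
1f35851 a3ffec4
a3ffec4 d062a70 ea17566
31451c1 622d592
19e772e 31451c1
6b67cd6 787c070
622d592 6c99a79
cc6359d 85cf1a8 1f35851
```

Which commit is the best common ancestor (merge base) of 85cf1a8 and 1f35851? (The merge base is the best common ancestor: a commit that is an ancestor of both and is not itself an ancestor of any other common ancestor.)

a3ffec4

Ancestors of 85cf1a8: {193aeb9, 85cf1a8, a3ffec4, d062a70, ea17566}.
Ancestors of 1f35851: {193aeb9, 1f35851, a3ffec4, d062a70, ea17566}.
Common ancestors: {193aeb9, a3ffec4, d062a70, ea17566}.
Among these, a3ffec4 is not an ancestor of any other common ancestor — it is the merge base.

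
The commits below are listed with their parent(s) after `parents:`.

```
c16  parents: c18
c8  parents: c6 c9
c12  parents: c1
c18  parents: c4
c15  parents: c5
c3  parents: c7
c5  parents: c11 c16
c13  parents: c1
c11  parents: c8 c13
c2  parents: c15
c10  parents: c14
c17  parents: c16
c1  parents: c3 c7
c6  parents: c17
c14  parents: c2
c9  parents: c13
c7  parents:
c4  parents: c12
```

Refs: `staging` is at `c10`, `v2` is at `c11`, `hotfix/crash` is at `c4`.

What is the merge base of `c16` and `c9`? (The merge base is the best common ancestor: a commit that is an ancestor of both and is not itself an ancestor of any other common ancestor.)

c1

Ancestors of c16: {c1, c12, c16, c18, c3, c4, c7}.
Ancestors of c9: {c1, c13, c3, c7, c9}.
Common ancestors: {c1, c3, c7}.
Among these, c1 is not an ancestor of any other common ancestor — it is the merge base.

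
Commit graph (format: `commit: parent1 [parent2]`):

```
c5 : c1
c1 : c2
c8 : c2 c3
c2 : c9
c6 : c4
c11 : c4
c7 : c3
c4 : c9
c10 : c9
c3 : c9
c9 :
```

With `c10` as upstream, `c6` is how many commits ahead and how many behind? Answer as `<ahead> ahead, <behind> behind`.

2 ahead, 1 behind

Reachable from c6: {c4, c6, c9}.
Reachable from c10: {c10, c9}.
Only in c6's history (ahead): {c4, c6} — 2.
Only in c10's history (behind): {c10} — 1.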